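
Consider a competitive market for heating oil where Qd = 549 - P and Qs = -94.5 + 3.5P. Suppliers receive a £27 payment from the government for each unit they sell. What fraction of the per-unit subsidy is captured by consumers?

Pre-subsidy: 549 - P = -94.5 + 3.5P gives P* = 143, Q* = 406.
With the subsidy, sellers receive Ps = Pb + 27 for each unit, where Pb is the price buyers pay.
Supply in terms of Pb becomes Qs = -94.5 + 3.5(Pb + 27) = 0 + 3.5Pb. Setting this equal to demand: 549 - Pb = 0 + 3.5Pb, so Pb = 122.
Sellers receive Ps = 122 + 27 = 149; Q' = 549 − 1·122 = 427.
Buyers' price falls by P* − Pb = 143 − 122 = 21; sellers' price rises by Ps − P* = 149 − 143 = 6.
So consumers capture 21/27 = 7/9 of each unit of subsidy.

Consumer share = 7/9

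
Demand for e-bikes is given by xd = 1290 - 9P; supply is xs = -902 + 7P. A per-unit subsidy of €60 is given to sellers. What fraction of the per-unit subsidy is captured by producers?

Producer share = 0.5625

Pre-subsidy: 1290 - 9P = -902 + 7P gives P* = 137, x* = 57.
With the subsidy, sellers receive Ps = Pb + 60 for each unit, where Pb is the price buyers pay.
Supply in terms of Pb becomes xs = -902 + 7(Pb + 60) = -482 + 7Pb. Setting this equal to demand: 1290 - 9Pb = -482 + 7Pb, so Pb = 110.75.
Sellers receive Ps = 110.75 + 60 = 170.75; x' = 1290 − 9·110.75 = 293.25.
Buyers' price falls by P* − Pb = 137 − 110.75 = 26.25; sellers' price rises by Ps − P* = 170.75 − 137 = 33.75.
So producers capture 33.75/60 = 0.5625 of each unit of subsidy.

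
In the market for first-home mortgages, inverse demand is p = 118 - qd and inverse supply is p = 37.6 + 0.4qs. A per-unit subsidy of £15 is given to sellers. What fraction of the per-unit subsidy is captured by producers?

Producer share = 2/7

Pre-subsidy: 118 - q = 37.6 + 0.4q gives q* = 402/7 and p* = 424/7.
With the subsidy, sellers receive ps = pb + 15 for each unit, where pb is the price buyers pay.
On the curves, pb = 118 - q and ps = 37.6 + 0.4q; the wedge ps − pb = 15 gives 37.6 + 0.4q − (118 - q) = 15, so q' = 477/7.
Then pb = 118 − 1·(477/7) = 349/7 and ps = 37.6 + 0.4·(477/7) = 454/7.
Buyers' price falls by p* − pb = 424/7 − 349/7 = 75/7; sellers' price rises by ps − p* = 454/7 − 424/7 = 30/7.
So producers capture (30/7)/15 = 2/7 of each unit of subsidy.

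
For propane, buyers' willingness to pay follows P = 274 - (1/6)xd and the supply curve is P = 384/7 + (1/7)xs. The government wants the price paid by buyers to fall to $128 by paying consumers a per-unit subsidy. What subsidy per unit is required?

At a buyer price of 128, quantity demanded is 1644 − 6·128 = 876.
Sellers supply 876 only when they receive Ps = 384/7 + (1/7)·876 = 180.
s = Ps − Pb = 180 − 128 = 52.

Required subsidy s = $52 per unit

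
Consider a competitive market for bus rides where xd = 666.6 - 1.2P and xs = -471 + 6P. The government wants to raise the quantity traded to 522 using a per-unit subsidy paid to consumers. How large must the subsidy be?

At x = 522, invert demand for the buyer price: Pb = (666.6 − 522)/1.2 = 120.5; invert supply for the seller price: Ps = (522 − (-471))/6 = 165.5.
The subsidy must fill the gap: s = Ps − Pb = 165.5 − 120.5 = 45.

Required subsidy s = 45 per unit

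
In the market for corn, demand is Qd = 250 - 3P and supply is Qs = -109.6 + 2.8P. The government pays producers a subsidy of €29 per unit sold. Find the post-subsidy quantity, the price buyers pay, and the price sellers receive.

Q' = 106; buyers pay €48; sellers receive €77

Pre-subsidy: 250 - 3P = -109.6 + 2.8P gives P* = 62, Q* = 64.
With the subsidy, sellers receive Ps = Pb + 29 for each unit, where Pb is the price buyers pay.
Supply in terms of Pb becomes Qs = -109.6 + 2.8(Pb + 29) = -28.4 + 2.8Pb. Setting this equal to demand: 250 - 3Pb = -28.4 + 2.8Pb, so Pb = 48.
Sellers receive Ps = 48 + 29 = 77; Q' = 250 − 3·48 = 106.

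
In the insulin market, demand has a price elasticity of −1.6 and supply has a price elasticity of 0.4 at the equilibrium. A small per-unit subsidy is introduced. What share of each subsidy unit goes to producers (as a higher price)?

For a small subsidy around the equilibrium, the benefit split depends on the relative slopes, which at a point are proportional to the elasticities.
Buyer share = εs/(εs + |εd|) = 0.4/(0.4 + 1.6) = 0.2; seller share = |εd|/(εs + |εd|) = 0.8.
So producers capture 0.8 of the subsidy.

Producer share = 0.8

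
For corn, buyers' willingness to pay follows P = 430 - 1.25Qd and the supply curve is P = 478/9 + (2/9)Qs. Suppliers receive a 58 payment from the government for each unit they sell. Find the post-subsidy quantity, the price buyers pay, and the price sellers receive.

Pre-subsidy: 430 - 1.25Q = 478/9 + (2/9)Q gives Q* = 256 and P* = 110.
With the subsidy, sellers receive Ps = Pb + 58 for each unit, where Pb is the price buyers pay.
On the curves, Pb = 430 - 1.25Q and Ps = 478/9 + (2/9)Q; the wedge Ps − Pb = 58 gives 478/9 + (2/9)Q − (430 - 1.25Q) = 58, so Q' = 15656/53.
Then Pb = 430 − 1.25·(15656/53) = 3220/53 and Ps = 478/9 + (2/9)·(15656/53) = 6294/53.

Q' = 15656/53; buyers pay 3220/53; sellers receive 6294/53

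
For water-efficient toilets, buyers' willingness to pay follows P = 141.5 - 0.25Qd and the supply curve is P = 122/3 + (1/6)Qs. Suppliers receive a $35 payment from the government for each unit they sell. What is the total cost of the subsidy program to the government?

Government cost = $11410

Pre-subsidy: 141.5 - 0.25Q = 122/3 + (1/6)Q gives Q* = 242 and P* = 81.
With the subsidy, sellers receive Ps = Pb + 35 for each unit, where Pb is the price buyers pay.
On the curves, Pb = 141.5 - 0.25Q and Ps = 122/3 + (1/6)Q; the wedge Ps − Pb = 35 gives 122/3 + (1/6)Q − (141.5 - 0.25Q) = 35, so Q' = 326.
Then Pb = 141.5 − 0.25·326 = 60 and Ps = 122/3 + (1/6)·326 = 95.
Government outlay = subsidy × quantity = 35 × 326 = 11410.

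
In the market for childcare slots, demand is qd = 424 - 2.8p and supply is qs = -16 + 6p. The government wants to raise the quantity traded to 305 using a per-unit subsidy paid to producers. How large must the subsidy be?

At q = 305, invert demand for the buyer price: pb = (424 − 305)/2.8 = 42.5; invert supply for the seller price: ps = (305 − (-16))/6 = 53.5.
The subsidy must fill the gap: s = ps − pb = 53.5 − 42.5 = 11.

Required subsidy s = 11 per unit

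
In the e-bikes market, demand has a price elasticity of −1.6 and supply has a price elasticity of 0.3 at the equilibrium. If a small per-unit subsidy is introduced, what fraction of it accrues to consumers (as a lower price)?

For a small subsidy around the equilibrium, the benefit split depends on the relative slopes, which at a point are proportional to the elasticities.
Buyer share = εs/(εs + |εd|) = 0.3/(0.3 + 1.6) = 3/19; seller share = |εd|/(εs + |εd|) = 16/19.

Consumer share = 3/19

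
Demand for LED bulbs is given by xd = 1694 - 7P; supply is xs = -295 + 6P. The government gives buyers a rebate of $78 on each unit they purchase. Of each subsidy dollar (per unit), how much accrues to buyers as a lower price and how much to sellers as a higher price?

Buyers gain $36 per unit; sellers gain $42 per unit

Pre-subsidy: 1694 - 7P = -295 + 6P gives P* = 153, x* = 623.
With the rebate, buyers effectively pay Pb = Ps − 78, where Ps is the price sellers receive.
Demand in terms of Ps becomes xd = 1694 − 7(Ps − 78) = 2240 - 7Ps. Setting this equal to supply: 2240 - 7Ps = -295 + 6Ps, so Ps = 195.
Buyers pay Pb = 195 − 78 = 117; x' = -295 + 6·195 = 875.
Buyers' price falls by P* − Pb = 153 − 117 = 36; sellers' price rises by Ps − P* = 195 − 153 = 42.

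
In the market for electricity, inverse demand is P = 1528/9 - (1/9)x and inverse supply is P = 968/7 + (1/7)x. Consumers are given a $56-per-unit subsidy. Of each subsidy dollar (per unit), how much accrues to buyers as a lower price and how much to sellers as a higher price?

Buyers gain $24.5 per unit; sellers gain $31.5 per unit

Pre-subsidy: 1528/9 - (1/9)x = 968/7 + (1/7)x gives x* = 124 and P* = 156.
With the rebate, buyers effectively pay Pb = Ps − 56, where Ps is the price sellers receive.
On the curves, Pb = 1528/9 - (1/9)x and Ps = 968/7 + (1/7)x; the wedge Ps − Pb = 56 gives 968/7 + (1/7)x − (1528/9 - (1/9)x) = 56, so x' = 344.5.
Then Pb = 1528/9 − (1/9)·344.5 = 131.5 and Ps = 968/7 + (1/7)·344.5 = 187.5.
Buyers' price falls by P* − Pb = 156 − 131.5 = 24.5; sellers' price rises by Ps − P* = 187.5 − 156 = 31.5.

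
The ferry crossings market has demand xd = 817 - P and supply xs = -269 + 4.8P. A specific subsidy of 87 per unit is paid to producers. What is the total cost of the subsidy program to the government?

Pre-subsidy: 817 - P = -269 + 4.8P gives P* = 5430/29, x* = 18263/29.
With the subsidy, sellers receive Ps = Pb + 87 for each unit, where Pb is the price buyers pay.
Supply in terms of Pb becomes xs = -269 + 4.8(Pb + 87) = 148.6 + 4.8Pb. Setting this equal to demand: 817 - Pb = 148.6 + 4.8Pb, so Pb = 3342/29.
Sellers receive Ps = 3342/29 + 87 = 5865/29; x' = 817 − 1·(3342/29) = 20351/29.
Government outlay = subsidy × quantity = 87 × 20351/29 = 61053.

Government cost = 61053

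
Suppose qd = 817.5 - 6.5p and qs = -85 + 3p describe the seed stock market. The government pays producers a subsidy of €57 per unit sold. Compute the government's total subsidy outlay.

Government cost = €18069

Pre-subsidy: 817.5 - 6.5p = -85 + 3p gives p* = 95, q* = 200.
With the subsidy, sellers receive ps = pb + 57 for each unit, where pb is the price buyers pay.
Supply in terms of pb becomes qs = -85 + 3(pb + 57) = 86 + 3pb. Setting this equal to demand: 817.5 - 6.5pb = 86 + 3pb, so pb = 77.
Sellers receive ps = 77 + 57 = 134; q' = 817.5 − 6.5·77 = 317.
Government outlay = subsidy × quantity = 57 × 317 = 18069.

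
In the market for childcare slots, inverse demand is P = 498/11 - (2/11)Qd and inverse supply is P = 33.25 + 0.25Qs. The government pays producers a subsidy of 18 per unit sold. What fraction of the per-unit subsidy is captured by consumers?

Consumer share = 8/19

Pre-subsidy: 498/11 - (2/11)Q = 33.25 + 0.25Q gives Q* = 529/19 and P* = 764/19.
With the subsidy, sellers receive Ps = Pb + 18 for each unit, where Pb is the price buyers pay.
On the curves, Pb = 498/11 - (2/11)Q and Ps = 33.25 + 0.25Q; the wedge Ps − Pb = 18 gives 33.25 + 0.25Q − (498/11 - (2/11)Q) = 18, so Q' = 1321/19.
Then Pb = 498/11 − (2/11)·(1321/19) = 620/19 and Ps = 33.25 + 0.25·(1321/19) = 962/19.
Buyers' price falls by P* − Pb = 764/19 − 620/19 = 144/19; sellers' price rises by Ps − P* = 962/19 − 764/19 = 198/19.
So consumers capture (144/19)/18 = 8/19 of each unit of subsidy.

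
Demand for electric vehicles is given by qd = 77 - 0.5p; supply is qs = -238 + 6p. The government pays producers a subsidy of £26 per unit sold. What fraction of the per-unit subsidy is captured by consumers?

Consumer share = 12/13

Pre-subsidy: 77 - 0.5p = -238 + 6p gives p* = 630/13, q* = 686/13.
With the subsidy, sellers receive ps = pb + 26 for each unit, where pb is the price buyers pay.
Supply in terms of pb becomes qs = -238 + 6(pb + 26) = -82 + 6pb. Setting this equal to demand: 77 - 0.5pb = -82 + 6pb, so pb = 318/13.
Sellers receive ps = 318/13 + 26 = 656/13; q' = 77 − 0.5·(318/13) = 842/13.
Buyers' price falls by p* − pb = 630/13 − 318/13 = 24; sellers' price rises by ps − p* = 656/13 − 630/13 = 2.
So consumers capture 24/26 = 12/13 of each unit of subsidy.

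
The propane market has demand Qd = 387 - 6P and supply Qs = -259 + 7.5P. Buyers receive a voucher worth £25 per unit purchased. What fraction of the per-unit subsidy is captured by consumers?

Pre-subsidy: 387 - 6P = -259 + 7.5P gives P* = 1292/27, Q* = 899/9.
With the rebate, buyers effectively pay Pb = Ps − 25, where Ps is the price sellers receive.
Demand in terms of Ps becomes Qd = 387 − 6(Ps − 25) = 537 - 6Ps. Setting this equal to supply: 537 - 6Ps = -259 + 7.5Ps, so Ps = 1592/27.
Buyers pay Pb = 1592/27 − 25 = 917/27; Q' = -259 + 7.5·(1592/27) = 1649/9.
Buyers' price falls by P* − Pb = 1292/27 − 917/27 = 125/9; sellers' price rises by Ps − P* = 1592/27 − 1292/27 = 100/9.
So consumers capture (125/9)/25 = 5/9 of each unit of subsidy.

Consumer share = 5/9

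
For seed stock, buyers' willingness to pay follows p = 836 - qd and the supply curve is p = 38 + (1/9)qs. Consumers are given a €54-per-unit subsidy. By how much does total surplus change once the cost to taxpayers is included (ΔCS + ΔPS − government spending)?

Net change in total surplus = -€1312.2

Pre-subsidy: 836 - q = 38 + (1/9)q gives q* = 718.2 and p* = 117.8.
With the rebate, buyers effectively pay pb = ps − 54, where ps is the price sellers receive.
On the curves, pb = 836 - q and ps = 38 + (1/9)q; the wedge ps − pb = 54 gives 38 + (1/9)q − (836 - q) = 54, so q' = 766.8.
Then pb = 836 − 1·766.8 = 69.2 and ps = 38 + (1/9)·766.8 = 123.2.
ΔCS = ½(718.2 + 766.8)(117.8 − 69.2) = 36085.5; ΔPS = ½(718.2 + 766.8)(123.2 − 117.8) = 4009.5.
Government spending = 54 × 766.8 = 41407.2.
Net change = 36085.5 + 4009.5 − 41407.2 = -1312.2. The loss equals the DWL triangle ½·54·48.6.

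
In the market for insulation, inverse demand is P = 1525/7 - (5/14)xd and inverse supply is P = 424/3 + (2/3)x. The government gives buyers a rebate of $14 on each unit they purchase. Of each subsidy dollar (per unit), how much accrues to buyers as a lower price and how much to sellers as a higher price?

Pre-subsidy: 1525/7 - (5/14)x = 424/3 + (2/3)x gives x* = 3214/43 and P* = 8220/43.
With the rebate, buyers effectively pay Pb = Ps − 14, where Ps is the price sellers receive.
On the curves, Pb = 1525/7 - (5/14)x and Ps = 424/3 + (2/3)x; the wedge Ps − Pb = 14 gives 424/3 + (2/3)x − (1525/7 - (5/14)x) = 14, so x' = 3802/43.
Then Pb = 1525/7 − (5/14)·(3802/43) = 8010/43 and Ps = 424/3 + (2/3)·(3802/43) = 8612/43.
Buyers' price falls by P* − Pb = 8220/43 − 8010/43 = 210/43; sellers' price rises by Ps − P* = 8612/43 − 8220/43 = 392/43.

Buyers gain 210/43 per unit; sellers gain 392/43 per unit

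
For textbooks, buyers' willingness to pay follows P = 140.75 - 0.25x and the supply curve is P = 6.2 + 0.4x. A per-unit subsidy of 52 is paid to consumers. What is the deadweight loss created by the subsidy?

Deadweight loss = 2080

Pre-subsidy: 140.75 - 0.25x = 6.2 + 0.4x gives x* = 207 and P* = 89.
With the rebate, buyers effectively pay Pb = Ps − 52, where Ps is the price sellers receive.
On the curves, Pb = 140.75 - 0.25x and Ps = 6.2 + 0.4x; the wedge Ps − Pb = 52 gives 6.2 + 0.4x − (140.75 - 0.25x) = 52, so x' = 287.
Then Pb = 140.75 − 0.25·287 = 69 and Ps = 6.2 + 0.4·287 = 121.
The subsidy expands output by 287 − 207 = 80 past the efficient level; on those units the gap between marginal cost and willingness to pay runs from 0 up to 52.
DWL = ½ × 52 × 80 = 2080.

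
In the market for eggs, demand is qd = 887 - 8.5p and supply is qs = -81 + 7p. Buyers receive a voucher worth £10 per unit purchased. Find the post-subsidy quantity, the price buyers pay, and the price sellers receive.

Pre-subsidy: 887 - 8.5p = -81 + 7p gives p* = 1936/31, q* = 11041/31.
With the rebate, buyers effectively pay pb = ps − 10, where ps is the price sellers receive.
Demand in terms of ps becomes qd = 887 − 8.5(ps − 10) = 972 - 8.5ps. Setting this equal to supply: 972 - 8.5ps = -81 + 7ps, so ps = 2106/31.
Buyers pay pb = 2106/31 − 10 = 1796/31; q' = -81 + 7·(2106/31) = 12231/31.

q' = 12231/31; buyers pay 1796/31; sellers receive 2106/31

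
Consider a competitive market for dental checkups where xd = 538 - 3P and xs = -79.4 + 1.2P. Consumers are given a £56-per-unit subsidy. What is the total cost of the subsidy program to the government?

Pre-subsidy: 538 - 3P = -79.4 + 1.2P gives P* = 147, x* = 97.
With the rebate, buyers effectively pay Pb = Ps − 56, where Ps is the price sellers receive.
Demand in terms of Ps becomes xd = 538 − 3(Ps − 56) = 706 - 3Ps. Setting this equal to supply: 706 - 3Ps = -79.4 + 1.2Ps, so Ps = 187.
Buyers pay Pb = 187 − 56 = 131; x' = -79.4 + 1.2·187 = 145.
Government outlay = subsidy × quantity = 56 × 145 = 8120.

Government cost = £8120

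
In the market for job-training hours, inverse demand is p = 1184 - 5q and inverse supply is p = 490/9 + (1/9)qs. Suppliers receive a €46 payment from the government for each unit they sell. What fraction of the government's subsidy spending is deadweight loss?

DWL / government spending = 9/460

Pre-subsidy: 1184 - 5q = 490/9 + (1/9)q gives q* = 221 and p* = 79.
With the subsidy, sellers receive ps = pb + 46 for each unit, where pb is the price buyers pay.
On the curves, pb = 1184 - 5q and ps = 490/9 + (1/9)q; the wedge ps − pb = 46 gives 490/9 + (1/9)q − (1184 - 5q) = 46, so q' = 230.
Then pb = 1184 − 5·230 = 34 and ps = 490/9 + (1/9)·230 = 80.
ΔCS = ½(221 + 230)(79 − 34) = 10147.5; ΔPS = ½(221 + 230)(80 − 79) = 225.5.
Government spending = 46 × 230 = 10580.
DWL = ½ × 46 × (230 − 221) = 207; fraction = 207 / 10580 = 9/460.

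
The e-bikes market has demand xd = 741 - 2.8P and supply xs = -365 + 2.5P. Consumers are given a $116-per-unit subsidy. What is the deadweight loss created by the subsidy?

Pre-subsidy: 741 - 2.8P = -365 + 2.5P gives P* = 11060/53, x* = 8305/53.
With the rebate, buyers effectively pay Pb = Ps − 116, where Ps is the price sellers receive.
Demand in terms of Ps becomes xd = 741 − 2.8(Ps − 116) = 1065.8 - 2.8Ps. Setting this equal to supply: 1065.8 - 2.8Ps = -365 + 2.5Ps, so Ps = 14308/53.
Buyers pay Pb = 14308/53 − 116 = 8160/53; x' = -365 + 2.5·(14308/53) = 16425/53.
The subsidy expands output by 16425/53 − 8305/53 = 8120/53 past the efficient level; on those units the gap between marginal cost and willingness to pay runs from 0 up to 116.
DWL = ½ × 116 × 8120/53 = 470960/53.

Deadweight loss = 470960/53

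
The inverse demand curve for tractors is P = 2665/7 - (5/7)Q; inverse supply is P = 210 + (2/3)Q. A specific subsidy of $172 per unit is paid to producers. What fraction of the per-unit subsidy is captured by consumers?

Consumer share = 15/29

Pre-subsidy: 2665/7 - (5/7)Q = 210 + (2/3)Q gives Q* = 3585/29 and P* = 8480/29.
With the subsidy, sellers receive Ps = Pb + 172 for each unit, where Pb is the price buyers pay.
On the curves, Pb = 2665/7 - (5/7)Q and Ps = 210 + (2/3)Q; the wedge Ps − Pb = 172 gives 210 + (2/3)Q − (2665/7 - (5/7)Q) = 172, so Q' = 7197/29.
Then Pb = 2665/7 − (5/7)·(7197/29) = 5900/29 and Ps = 210 + (2/3)·(7197/29) = 10888/29.
Buyers' price falls by P* − Pb = 8480/29 − 5900/29 = 2580/29; sellers' price rises by Ps − P* = 10888/29 − 8480/29 = 2408/29.
So consumers capture (2580/29)/172 = 15/29 of each unit of subsidy.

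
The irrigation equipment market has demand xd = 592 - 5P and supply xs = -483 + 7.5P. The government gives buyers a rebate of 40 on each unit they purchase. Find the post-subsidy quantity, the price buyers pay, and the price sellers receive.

x' = 282; buyers pay 62; sellers receive 102

Pre-subsidy: 592 - 5P = -483 + 7.5P gives P* = 86, x* = 162.
With the rebate, buyers effectively pay Pb = Ps − 40, where Ps is the price sellers receive.
Demand in terms of Ps becomes xd = 592 − 5(Ps − 40) = 792 - 5Ps. Setting this equal to supply: 792 - 5Ps = -483 + 7.5Ps, so Ps = 102.
Buyers pay Pb = 102 − 40 = 62; x' = -483 + 7.5·102 = 282.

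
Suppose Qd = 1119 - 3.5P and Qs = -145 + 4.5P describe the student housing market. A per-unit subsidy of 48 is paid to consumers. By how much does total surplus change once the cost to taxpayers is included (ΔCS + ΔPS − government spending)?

Pre-subsidy: 1119 - 3.5P = -145 + 4.5P gives P* = 158, Q* = 566.
With the rebate, buyers effectively pay Pb = Ps − 48, where Ps is the price sellers receive.
Demand in terms of Ps becomes Qd = 1119 − 3.5(Ps − 48) = 1287 - 3.5Ps. Setting this equal to supply: 1287 - 3.5Ps = -145 + 4.5Ps, so Ps = 179.
Buyers pay Pb = 179 − 48 = 131; Q' = -145 + 4.5·179 = 660.5.
ΔCS = ½(566 + 660.5)(158 − 131) = 16557.75; ΔPS = ½(566 + 660.5)(179 − 158) = 12878.25.
Government spending = 48 × 660.5 = 31704.
Net change = 16557.75 + 12878.25 − 31704 = -2268. The loss equals the DWL triangle ½·48·94.5.

Net change in total surplus = -2268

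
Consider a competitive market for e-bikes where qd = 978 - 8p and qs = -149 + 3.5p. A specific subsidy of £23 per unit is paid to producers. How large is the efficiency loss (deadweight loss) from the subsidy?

Pre-subsidy: 978 - 8p = -149 + 3.5p gives p* = 98, q* = 194.
With the subsidy, sellers receive ps = pb + 23 for each unit, where pb is the price buyers pay.
Supply in terms of pb becomes qs = -149 + 3.5(pb + 23) = -68.5 + 3.5pb. Setting this equal to demand: 978 - 8pb = -68.5 + 3.5pb, so pb = 91.
Sellers receive ps = 91 + 23 = 114; q' = 978 − 8·91 = 250.
The subsidy expands output by 250 − 194 = 56 past the efficient level; on those units the gap between marginal cost and willingness to pay runs from 0 up to 23.
DWL = ½ × 23 × 56 = 644.

Deadweight loss = £644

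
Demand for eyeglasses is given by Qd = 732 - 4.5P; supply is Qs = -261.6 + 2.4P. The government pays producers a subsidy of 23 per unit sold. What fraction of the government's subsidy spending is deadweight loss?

Pre-subsidy: 732 - 4.5P = -261.6 + 2.4P gives P* = 144, Q* = 84.
With the subsidy, sellers receive Ps = Pb + 23 for each unit, where Pb is the price buyers pay.
Supply in terms of Pb becomes Qs = -261.6 + 2.4(Pb + 23) = -206.4 + 2.4Pb. Setting this equal to demand: 732 - 4.5Pb = -206.4 + 2.4Pb, so Pb = 136.
Sellers receive Ps = 136 + 23 = 159; Q' = 732 − 4.5·136 = 120.
ΔCS = ½(84 + 120)(144 − 136) = 816; ΔPS = ½(84 + 120)(159 − 144) = 1530.
Government spending = 23 × 120 = 2760.
DWL = ½ × 23 × (120 − 84) = 414; fraction = 414 / 2760 = 0.15.

DWL / government spending = 0.15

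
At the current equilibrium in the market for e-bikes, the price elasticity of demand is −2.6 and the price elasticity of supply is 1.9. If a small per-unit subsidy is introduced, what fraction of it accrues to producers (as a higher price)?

For a small subsidy around the equilibrium, the benefit split depends on the relative slopes, which at a point are proportional to the elasticities.
Buyer share = εs/(εs + |εd|) = 1.9/(1.9 + 2.6) = 19/45; seller share = |εd|/(εs + |εd|) = 26/45.
So producers capture 26/45 of the subsidy.

Producer share = 26/45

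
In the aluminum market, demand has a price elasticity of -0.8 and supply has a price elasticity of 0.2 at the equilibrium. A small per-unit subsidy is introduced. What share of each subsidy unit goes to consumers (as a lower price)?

For a small subsidy around the equilibrium, the benefit split depends on the relative slopes, which at a point are proportional to the elasticities.
Buyer share = εs/(εs + |εd|) = 0.2/(0.2 + 0.8) = 0.2; seller share = |εd|/(εs + |εd|) = 0.8.

Consumer share = 0.2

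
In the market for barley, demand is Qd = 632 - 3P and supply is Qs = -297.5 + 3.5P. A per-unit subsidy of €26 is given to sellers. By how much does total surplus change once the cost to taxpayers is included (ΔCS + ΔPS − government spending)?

Net change in total surplus = -€546

Pre-subsidy: 632 - 3P = -297.5 + 3.5P gives P* = 143, Q* = 203.
With the subsidy, sellers receive Ps = Pb + 26 for each unit, where Pb is the price buyers pay.
Supply in terms of Pb becomes Qs = -297.5 + 3.5(Pb + 26) = -206.5 + 3.5Pb. Setting this equal to demand: 632 - 3Pb = -206.5 + 3.5Pb, so Pb = 129.
Sellers receive Ps = 129 + 26 = 155; Q' = 632 − 3·129 = 245.
ΔCS = ½(203 + 245)(143 − 129) = 3136; ΔPS = ½(203 + 245)(155 − 143) = 2688.
Government spending = 26 × 245 = 6370.
Net change = 3136 + 2688 − 6370 = -546. The loss equals the DWL triangle ½·26·42.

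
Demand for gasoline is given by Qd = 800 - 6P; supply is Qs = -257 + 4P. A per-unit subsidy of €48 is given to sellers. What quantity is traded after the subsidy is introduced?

Pre-subsidy: 800 - 6P = -257 + 4P gives P* = 105.7, Q* = 165.8.
With the subsidy, sellers receive Ps = Pb + 48 for each unit, where Pb is the price buyers pay.
Supply in terms of Pb becomes Qs = -257 + 4(Pb + 48) = -65 + 4Pb. Setting this equal to demand: 800 - 6Pb = -65 + 4Pb, so Pb = 86.5.
Sellers receive Ps = 86.5 + 48 = 134.5; Q' = 800 − 6·86.5 = 281.

Q' = 281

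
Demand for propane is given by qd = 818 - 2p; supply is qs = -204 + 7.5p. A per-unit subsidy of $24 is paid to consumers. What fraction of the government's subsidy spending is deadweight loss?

DWL / government spending = 60/2029

Pre-subsidy: 818 - 2p = -204 + 7.5p gives p* = 2044/19, q* = 11454/19.
With the rebate, buyers effectively pay pb = ps − 24, where ps is the price sellers receive.
Demand in terms of ps becomes qd = 818 − 2(ps − 24) = 866 - 2ps. Setting this equal to supply: 866 - 2ps = -204 + 7.5ps, so ps = 2140/19.
Buyers pay pb = 2140/19 − 24 = 1684/19; q' = -204 + 7.5·(2140/19) = 12174/19.
ΔCS = ½(11454/19 + 12174/19)(2044/19 − 1684/19) = 4253040/361; ΔPS = ½(11454/19 + 12174/19)(2140/19 − 2044/19) = 1134144/361.
Government spending = 24 × 12174/19 = 292176/19.
DWL = ½ × 24 × (12174/19 − 11454/19) = 8640/19; fraction = (8640/19) / (292176/19) = 60/2029.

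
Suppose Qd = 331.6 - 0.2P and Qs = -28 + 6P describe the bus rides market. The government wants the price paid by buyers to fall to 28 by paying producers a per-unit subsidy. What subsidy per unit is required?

At a buyer price of 28, quantity demanded is 331.6 − 0.2·28 = 326.
Sellers supply 326 only when they receive Ps with -28 + 6·Ps = 326, i.e. Ps = 59.
s = Ps − Pb = 59 − 28 = 31.

Required subsidy s = 31 per unit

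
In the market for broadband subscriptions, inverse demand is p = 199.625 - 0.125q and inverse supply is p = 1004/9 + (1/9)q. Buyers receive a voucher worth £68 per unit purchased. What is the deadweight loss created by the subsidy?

Pre-subsidy: 199.625 - 0.125q = 1004/9 + (1/9)q gives q* = 373 and p* = 153.
With the rebate, buyers effectively pay pb = ps − 68, where ps is the price sellers receive.
On the curves, pb = 199.625 - 0.125q and ps = 1004/9 + (1/9)q; the wedge ps − pb = 68 gives 1004/9 + (1/9)q − (199.625 - 0.125q) = 68, so q' = 661.
Then pb = 199.625 − 0.125·661 = 117 and ps = 1004/9 + (1/9)·661 = 185.
The subsidy expands output by 661 − 373 = 288 past the efficient level; on those units the gap between marginal cost and willingness to pay runs from 0 up to 68.
DWL = ½ × 68 × 288 = 9792.

Deadweight loss = £9792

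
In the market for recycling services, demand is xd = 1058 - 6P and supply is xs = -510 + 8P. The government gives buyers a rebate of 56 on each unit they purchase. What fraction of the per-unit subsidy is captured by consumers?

Pre-subsidy: 1058 - 6P = -510 + 8P gives P* = 112, x* = 386.
With the rebate, buyers effectively pay Pb = Ps − 56, where Ps is the price sellers receive.
Demand in terms of Ps becomes xd = 1058 − 6(Ps − 56) = 1394 - 6Ps. Setting this equal to supply: 1394 - 6Ps = -510 + 8Ps, so Ps = 136.
Buyers pay Pb = 136 − 56 = 80; x' = -510 + 8·136 = 578.
Buyers' price falls by P* − Pb = 112 − 80 = 32; sellers' price rises by Ps − P* = 136 − 112 = 24.
So consumers capture 32/56 = 4/7 of each unit of subsidy.

Consumer share = 4/7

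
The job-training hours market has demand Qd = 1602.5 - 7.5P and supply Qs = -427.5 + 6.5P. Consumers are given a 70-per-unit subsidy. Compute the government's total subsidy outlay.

Government cost = 53112.5

Pre-subsidy: 1602.5 - 7.5P = -427.5 + 6.5P gives P* = 145, Q* = 515.
With the rebate, buyers effectively pay Pb = Ps − 70, where Ps is the price sellers receive.
Demand in terms of Ps becomes Qd = 1602.5 − 7.5(Ps − 70) = 2127.5 - 7.5Ps. Setting this equal to supply: 2127.5 - 7.5Ps = -427.5 + 6.5Ps, so Ps = 182.5.
Buyers pay Pb = 182.5 − 70 = 112.5; Q' = -427.5 + 6.5·182.5 = 758.75.
Government outlay = subsidy × quantity = 70 × 758.75 = 53112.5.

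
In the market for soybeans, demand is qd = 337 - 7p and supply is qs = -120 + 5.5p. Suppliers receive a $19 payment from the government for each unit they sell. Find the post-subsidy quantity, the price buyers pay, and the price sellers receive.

Pre-subsidy: 337 - 7p = -120 + 5.5p gives p* = 36.56, q* = 81.08.
With the subsidy, sellers receive ps = pb + 19 for each unit, where pb is the price buyers pay.
Supply in terms of pb becomes qs = -120 + 5.5(pb + 19) = -15.5 + 5.5pb. Setting this equal to demand: 337 - 7pb = -15.5 + 5.5pb, so pb = 28.2.
Sellers receive ps = 28.2 + 19 = 47.2; q' = 337 − 7·28.2 = 139.6.

q' = 139.6; buyers pay $28.2; sellers receive $47.2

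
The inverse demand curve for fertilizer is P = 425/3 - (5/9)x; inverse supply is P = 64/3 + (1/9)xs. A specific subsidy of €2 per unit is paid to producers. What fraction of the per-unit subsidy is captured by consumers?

Pre-subsidy: 425/3 - (5/9)x = 64/3 + (1/9)x gives x* = 180.5 and P* = 745/18.
With the subsidy, sellers receive Ps = Pb + 2 for each unit, where Pb is the price buyers pay.
On the curves, Pb = 425/3 - (5/9)x and Ps = 64/3 + (1/9)x; the wedge Ps − Pb = 2 gives 64/3 + (1/9)x − (425/3 - (5/9)x) = 2, so x' = 183.5.
Then Pb = 425/3 − (5/9)·183.5 = 715/18 and Ps = 64/3 + (1/9)·183.5 = 751/18.
Buyers' price falls by P* − Pb = 745/18 − 715/18 = 5/3; sellers' price rises by Ps − P* = 751/18 − 745/18 = 1/3.
So consumers capture (5/3)/2 = 5/6 of each unit of subsidy.

Consumer share = 5/6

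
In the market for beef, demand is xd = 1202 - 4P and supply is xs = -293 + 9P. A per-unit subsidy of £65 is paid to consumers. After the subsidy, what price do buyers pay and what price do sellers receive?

Buyers pay £70; sellers receive £135

Pre-subsidy: 1202 - 4P = -293 + 9P gives P* = 115, x* = 742.
With the rebate, buyers effectively pay Pb = Ps − 65, where Ps is the price sellers receive.
Demand in terms of Ps becomes xd = 1202 − 4(Ps − 65) = 1462 - 4Ps. Setting this equal to supply: 1462 - 4Ps = -293 + 9Ps, so Ps = 135.
Buyers pay Pb = 135 − 65 = 70; x' = -293 + 9·135 = 922.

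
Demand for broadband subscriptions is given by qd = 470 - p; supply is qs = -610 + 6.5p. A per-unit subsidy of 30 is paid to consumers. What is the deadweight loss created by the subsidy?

Deadweight loss = 390

Pre-subsidy: 470 - p = -610 + 6.5p gives p* = 144, q* = 326.
With the rebate, buyers effectively pay pb = ps − 30, where ps is the price sellers receive.
Demand in terms of ps becomes qd = 470 − 1(ps − 30) = 500 - ps. Setting this equal to supply: 500 - ps = -610 + 6.5ps, so ps = 148.
Buyers pay pb = 148 − 30 = 118; q' = -610 + 6.5·148 = 352.
The subsidy expands output by 352 − 326 = 26 past the efficient level; on those units the gap between marginal cost and willingness to pay runs from 0 up to 30.
DWL = ½ × 30 × 26 = 390.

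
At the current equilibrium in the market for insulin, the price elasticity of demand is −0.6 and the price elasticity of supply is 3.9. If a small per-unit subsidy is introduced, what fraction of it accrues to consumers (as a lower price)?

For a small subsidy around the equilibrium, the benefit split depends on the relative slopes, which at a point are proportional to the elasticities.
Buyer share = εs/(εs + |εd|) = 3.9/(3.9 + 0.6) = 13/15; seller share = |εd|/(εs + |εd|) = 2/15.

Consumer share = 13/15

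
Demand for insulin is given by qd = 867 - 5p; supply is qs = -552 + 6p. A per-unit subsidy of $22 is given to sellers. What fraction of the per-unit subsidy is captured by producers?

Producer share = 5/11

Pre-subsidy: 867 - 5p = -552 + 6p gives p* = 129, q* = 222.
With the subsidy, sellers receive ps = pb + 22 for each unit, where pb is the price buyers pay.
Supply in terms of pb becomes qs = -552 + 6(pb + 22) = -420 + 6pb. Setting this equal to demand: 867 - 5pb = -420 + 6pb, so pb = 117.
Sellers receive ps = 117 + 22 = 139; q' = 867 − 5·117 = 282.
Buyers' price falls by p* − pb = 129 − 117 = 12; sellers' price rises by ps − p* = 139 − 129 = 10.
So producers capture 10/22 = 5/11 of each unit of subsidy.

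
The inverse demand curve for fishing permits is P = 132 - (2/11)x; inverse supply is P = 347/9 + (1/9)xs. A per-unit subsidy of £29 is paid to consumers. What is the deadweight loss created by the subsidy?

Pre-subsidy: 132 - (2/11)x = 347/9 + (1/9)x gives x* = 319 and P* = 74.
With the rebate, buyers effectively pay Pb = Ps − 29, where Ps is the price sellers receive.
On the curves, Pb = 132 - (2/11)x and Ps = 347/9 + (1/9)x; the wedge Ps − Pb = 29 gives 347/9 + (1/9)x − (132 - (2/11)x) = 29, so x' = 418.
Then Pb = 132 − (2/11)·418 = 56 and Ps = 347/9 + (1/9)·418 = 85.
The subsidy expands output by 418 − 319 = 99 past the efficient level; on those units the gap between marginal cost and willingness to pay runs from 0 up to 29.
DWL = ½ × 29 × 99 = 1435.5.

Deadweight loss = £1435.5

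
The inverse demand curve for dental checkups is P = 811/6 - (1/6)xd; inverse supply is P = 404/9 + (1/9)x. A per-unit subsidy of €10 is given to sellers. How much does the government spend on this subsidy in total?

Government cost = €3610

Pre-subsidy: 811/6 - (1/6)x = 404/9 + (1/9)x gives x* = 325 and P* = 81.
With the subsidy, sellers receive Ps = Pb + 10 for each unit, where Pb is the price buyers pay.
On the curves, Pb = 811/6 - (1/6)x and Ps = 404/9 + (1/9)x; the wedge Ps − Pb = 10 gives 404/9 + (1/9)x − (811/6 - (1/6)x) = 10, so x' = 361.
Then Pb = 811/6 − (1/6)·361 = 75 and Ps = 404/9 + (1/9)·361 = 85.
Government outlay = subsidy × quantity = 10 × 361 = 3610.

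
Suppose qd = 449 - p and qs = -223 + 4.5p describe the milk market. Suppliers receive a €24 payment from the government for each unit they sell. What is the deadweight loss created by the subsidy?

Deadweight loss = 2592/11

Pre-subsidy: 449 - p = -223 + 4.5p gives p* = 1344/11, q* = 3595/11.
With the subsidy, sellers receive ps = pb + 24 for each unit, where pb is the price buyers pay.
Supply in terms of pb becomes qs = -223 + 4.5(pb + 24) = -115 + 4.5pb. Setting this equal to demand: 449 - pb = -115 + 4.5pb, so pb = 1128/11.
Sellers receive ps = 1128/11 + 24 = 1392/11; q' = 449 − 1·(1128/11) = 3811/11.
The subsidy expands output by 3811/11 − 3595/11 = 216/11 past the efficient level; on those units the gap between marginal cost and willingness to pay runs from 0 up to 24.
DWL = ½ × 24 × 216/11 = 2592/11.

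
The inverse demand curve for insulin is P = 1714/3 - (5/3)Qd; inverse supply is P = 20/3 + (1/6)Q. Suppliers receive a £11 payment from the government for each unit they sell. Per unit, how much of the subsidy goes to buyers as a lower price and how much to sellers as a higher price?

Buyers gain £10 per unit; sellers gain £1 per unit

Pre-subsidy: 1714/3 - (5/3)Q = 20/3 + (1/6)Q gives Q* = 308 and P* = 58.
With the subsidy, sellers receive Ps = Pb + 11 for each unit, where Pb is the price buyers pay.
On the curves, Pb = 1714/3 - (5/3)Q and Ps = 20/3 + (1/6)Q; the wedge Ps − Pb = 11 gives 20/3 + (1/6)Q − (1714/3 - (5/3)Q) = 11, so Q' = 314.
Then Pb = 1714/3 − (5/3)·314 = 48 and Ps = 20/3 + (1/6)·314 = 59.
Buyers' price falls by P* − Pb = 58 − 48 = 10; sellers' price rises by Ps − P* = 59 − 58 = 1.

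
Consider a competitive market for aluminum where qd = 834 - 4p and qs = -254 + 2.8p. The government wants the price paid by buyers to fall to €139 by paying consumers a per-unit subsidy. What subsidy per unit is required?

Required subsidy s = €51 per unit

At a buyer price of 139, quantity demanded is 834 − 4·139 = 278.
Sellers supply 278 only when they receive ps with -254 + 2.8·ps = 278, i.e. ps = 190.
s = ps − pb = 190 − 139 = 51.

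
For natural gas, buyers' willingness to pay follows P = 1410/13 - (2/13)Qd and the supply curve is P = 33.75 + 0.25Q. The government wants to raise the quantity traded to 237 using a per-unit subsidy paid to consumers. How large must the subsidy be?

At Q = 237, from the demand curve buyers pay Pb = 1410/13 − (2/13)·237 = 72; from the supply curve sellers need Ps = 33.75 + 0.25·237 = 93.
The subsidy must fill the gap: s = Ps − Pb = 93 − 72 = 21.

Required subsidy s = 21 per unit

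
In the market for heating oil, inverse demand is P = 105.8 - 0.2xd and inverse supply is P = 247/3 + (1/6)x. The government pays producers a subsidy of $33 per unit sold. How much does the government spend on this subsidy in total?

Pre-subsidy: 105.8 - 0.2x = 247/3 + (1/6)x gives x* = 64 and P* = 93.
With the subsidy, sellers receive Ps = Pb + 33 for each unit, where Pb is the price buyers pay.
On the curves, Pb = 105.8 - 0.2x and Ps = 247/3 + (1/6)x; the wedge Ps − Pb = 33 gives 247/3 + (1/6)x − (105.8 - 0.2x) = 33, so x' = 154.
Then Pb = 105.8 − 0.2·154 = 75 and Ps = 247/3 + (1/6)·154 = 108.
Government outlay = subsidy × quantity = 33 × 154 = 5082.

Government cost = $5082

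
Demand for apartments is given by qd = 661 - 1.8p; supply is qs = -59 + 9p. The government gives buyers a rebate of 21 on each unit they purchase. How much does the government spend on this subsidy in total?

Government cost = 12022.5

Pre-subsidy: 661 - 1.8p = -59 + 9p gives p* = 200/3, q* = 541.
With the rebate, buyers effectively pay pb = ps − 21, where ps is the price sellers receive.
Demand in terms of ps becomes qd = 661 − 1.8(ps − 21) = 698.8 - 1.8ps. Setting this equal to supply: 698.8 - 1.8ps = -59 + 9ps, so ps = 421/6.
Buyers pay pb = 421/6 − 21 = 295/6; q' = -59 + 9·(421/6) = 572.5.
Government outlay = subsidy × quantity = 21 × 572.5 = 12022.5.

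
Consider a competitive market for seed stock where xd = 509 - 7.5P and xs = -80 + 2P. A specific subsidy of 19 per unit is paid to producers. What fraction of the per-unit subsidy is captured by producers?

Pre-subsidy: 509 - 7.5P = -80 + 2P gives P* = 62, x* = 44.
With the subsidy, sellers receive Ps = Pb + 19 for each unit, where Pb is the price buyers pay.
Supply in terms of Pb becomes xs = -80 + 2(Pb + 19) = -42 + 2Pb. Setting this equal to demand: 509 - 7.5Pb = -42 + 2Pb, so Pb = 58.
Sellers receive Ps = 58 + 19 = 77; x' = 509 − 7.5·58 = 74.
Buyers' price falls by P* − Pb = 62 − 58 = 4; sellers' price rises by Ps − P* = 77 − 62 = 15.
So producers capture 15/19 = 15/19 of each unit of subsidy.

Producer share = 15/19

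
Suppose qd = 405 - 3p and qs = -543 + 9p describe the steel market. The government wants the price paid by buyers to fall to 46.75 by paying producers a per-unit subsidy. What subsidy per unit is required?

Required subsidy s = 43 per unit

At a buyer price of 46.75, quantity demanded is 405 − 3·46.75 = 264.75.
Sellers supply 264.75 only when they receive ps with -543 + 9·ps = 264.75, i.e. ps = 89.75.
s = ps − pb = 89.75 − 46.75 = 43.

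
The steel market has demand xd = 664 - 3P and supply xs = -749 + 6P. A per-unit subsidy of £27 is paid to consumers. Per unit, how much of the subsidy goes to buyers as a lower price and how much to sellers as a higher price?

Pre-subsidy: 664 - 3P = -749 + 6P gives P* = 157, x* = 193.
With the rebate, buyers effectively pay Pb = Ps − 27, where Ps is the price sellers receive.
Demand in terms of Ps becomes xd = 664 − 3(Ps − 27) = 745 - 3Ps. Setting this equal to supply: 745 - 3Ps = -749 + 6Ps, so Ps = 166.
Buyers pay Pb = 166 − 27 = 139; x' = -749 + 6·166 = 247.
Buyers' price falls by P* − Pb = 157 − 139 = 18; sellers' price rises by Ps − P* = 166 − 157 = 9.

Buyers gain £18 per unit; sellers gain £9 per unit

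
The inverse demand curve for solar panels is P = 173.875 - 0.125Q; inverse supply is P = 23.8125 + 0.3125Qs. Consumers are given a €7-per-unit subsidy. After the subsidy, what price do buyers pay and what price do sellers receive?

Pre-subsidy: 173.875 - 0.125Q = 23.8125 + 0.3125Q gives Q* = 343 and P* = 131.
With the rebate, buyers effectively pay Pb = Ps − 7, where Ps is the price sellers receive.
On the curves, Pb = 173.875 - 0.125Q and Ps = 23.8125 + 0.3125Q; the wedge Ps − Pb = 7 gives 23.8125 + 0.3125Q − (173.875 - 0.125Q) = 7, so Q' = 359.
Then Pb = 173.875 − 0.125·359 = 129 and Ps = 23.8125 + 0.3125·359 = 136.

Buyers pay €129; sellers receive €136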